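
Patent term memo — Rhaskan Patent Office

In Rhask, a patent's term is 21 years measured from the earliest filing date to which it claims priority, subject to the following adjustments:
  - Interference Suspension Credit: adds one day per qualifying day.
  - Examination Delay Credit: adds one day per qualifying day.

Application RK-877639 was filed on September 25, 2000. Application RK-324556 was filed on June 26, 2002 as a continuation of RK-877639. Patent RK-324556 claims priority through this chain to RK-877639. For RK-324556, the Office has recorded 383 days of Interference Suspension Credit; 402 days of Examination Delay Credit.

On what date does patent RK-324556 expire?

Earliest priority filing: 25 September 2000.
Base term: 25 September 2000 + 21 years → 25 September 2021.
Interference Suspension Credit: +383 days → 13 October 2022.
Examination Delay Credit: +402 days → 19 November 2023.

2023-11-19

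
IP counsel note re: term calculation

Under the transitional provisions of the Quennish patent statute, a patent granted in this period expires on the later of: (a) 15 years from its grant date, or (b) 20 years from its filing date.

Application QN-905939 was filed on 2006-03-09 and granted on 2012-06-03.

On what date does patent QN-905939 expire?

2027-06-03

(a) grant + 15 years → 3 June 2027.
(b) filing + 20 years → 9 March 2026.
Later of the two: 3 June 2027.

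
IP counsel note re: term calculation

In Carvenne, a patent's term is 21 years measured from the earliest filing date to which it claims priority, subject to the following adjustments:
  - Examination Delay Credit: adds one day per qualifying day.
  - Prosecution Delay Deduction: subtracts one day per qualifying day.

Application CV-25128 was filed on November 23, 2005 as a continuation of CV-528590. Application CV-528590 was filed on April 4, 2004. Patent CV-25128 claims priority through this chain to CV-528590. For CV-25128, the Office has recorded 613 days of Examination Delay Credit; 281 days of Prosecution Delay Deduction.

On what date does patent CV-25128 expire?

Earliest priority filing: 4 April 2004.
Base term: 4 April 2004 + 21 years → 4 April 2025.
Examination Delay Credit: +613 days → 8 December 2026.
Prosecution Delay Deduction: −281 days → 2 March 2026.

March 2, 2026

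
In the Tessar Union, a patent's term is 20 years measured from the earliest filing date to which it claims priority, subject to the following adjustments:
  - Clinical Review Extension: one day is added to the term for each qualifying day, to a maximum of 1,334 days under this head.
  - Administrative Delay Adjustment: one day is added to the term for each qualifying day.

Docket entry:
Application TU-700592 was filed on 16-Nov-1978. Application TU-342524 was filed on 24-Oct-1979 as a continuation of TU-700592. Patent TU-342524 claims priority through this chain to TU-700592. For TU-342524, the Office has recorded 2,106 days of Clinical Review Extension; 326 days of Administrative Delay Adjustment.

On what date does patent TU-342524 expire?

June 3, 2003

Earliest priority filing: 16 November 1978.
Base term: 16 November 1978 + 20 years → 16 November 1998.
Clinical Review Extension: 2106 days claimed exceeds the 1334-day cap, so +1334 days → 12 July 2002.
Administrative Delay Adjustment: +326 days → 3 June 2003.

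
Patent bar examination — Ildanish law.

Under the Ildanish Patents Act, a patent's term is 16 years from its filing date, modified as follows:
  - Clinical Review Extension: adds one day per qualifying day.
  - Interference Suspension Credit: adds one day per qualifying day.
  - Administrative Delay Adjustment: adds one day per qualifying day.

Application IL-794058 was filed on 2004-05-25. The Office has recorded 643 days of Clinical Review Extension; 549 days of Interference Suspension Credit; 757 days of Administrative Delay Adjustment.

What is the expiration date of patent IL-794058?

September 25, 2025

Base term: filing date + 16 years → 25 May 2020.
Clinical Review Extension: +643 days → 27 February 2022.
Interference Suspension Credit: +549 days → 30 August 2023.
Administrative Delay Adjustment: +757 days → 25 September 2025.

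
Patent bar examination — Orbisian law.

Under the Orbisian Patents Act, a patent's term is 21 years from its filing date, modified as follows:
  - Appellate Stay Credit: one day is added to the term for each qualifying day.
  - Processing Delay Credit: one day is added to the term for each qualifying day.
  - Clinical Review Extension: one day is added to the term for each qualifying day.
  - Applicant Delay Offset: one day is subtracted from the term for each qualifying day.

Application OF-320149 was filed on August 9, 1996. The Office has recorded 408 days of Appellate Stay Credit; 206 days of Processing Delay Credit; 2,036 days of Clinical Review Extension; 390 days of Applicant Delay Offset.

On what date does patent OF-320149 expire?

Base term: filing date + 21 years → 9 August 2017.
Appellate Stay Credit: +408 days → 21 September 2018.
Processing Delay Credit: +206 days → 15 April 2019.
Clinical Review Extension: +2036 days → 10 November 2024.
Applicant Delay Offset: −390 days → 17 October 2023.

2023-10-17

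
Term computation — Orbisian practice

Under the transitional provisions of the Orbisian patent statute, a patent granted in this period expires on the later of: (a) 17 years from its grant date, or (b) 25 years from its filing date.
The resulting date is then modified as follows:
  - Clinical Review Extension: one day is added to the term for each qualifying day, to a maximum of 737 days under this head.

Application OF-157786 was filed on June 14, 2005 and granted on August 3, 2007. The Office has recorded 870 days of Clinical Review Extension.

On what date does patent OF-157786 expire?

(a) grant + 17 years → 3 August 2024.
(b) filing + 25 years → 14 June 2030.
Later of the two: 14 June 2030.
Clinical Review Extension: 870 days claimed exceeds the 737-day cap, so +737 days → 20 June 2032.

2032-06-20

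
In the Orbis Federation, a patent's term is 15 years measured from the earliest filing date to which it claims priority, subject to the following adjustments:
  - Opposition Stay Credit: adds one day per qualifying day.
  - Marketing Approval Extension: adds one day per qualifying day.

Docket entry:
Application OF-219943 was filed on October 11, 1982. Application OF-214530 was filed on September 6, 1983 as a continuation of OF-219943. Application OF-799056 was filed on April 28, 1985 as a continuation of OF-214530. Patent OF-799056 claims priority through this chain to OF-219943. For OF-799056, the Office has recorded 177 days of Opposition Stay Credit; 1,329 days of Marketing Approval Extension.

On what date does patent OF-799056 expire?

Earliest priority filing: 11 October 1982.
Base term: 11 October 1982 + 15 years → 11 October 1997.
Opposition Stay Credit: +177 days → 6 April 1998.
Marketing Approval Extension: +1329 days → 25 November 2001.

November 25, 2001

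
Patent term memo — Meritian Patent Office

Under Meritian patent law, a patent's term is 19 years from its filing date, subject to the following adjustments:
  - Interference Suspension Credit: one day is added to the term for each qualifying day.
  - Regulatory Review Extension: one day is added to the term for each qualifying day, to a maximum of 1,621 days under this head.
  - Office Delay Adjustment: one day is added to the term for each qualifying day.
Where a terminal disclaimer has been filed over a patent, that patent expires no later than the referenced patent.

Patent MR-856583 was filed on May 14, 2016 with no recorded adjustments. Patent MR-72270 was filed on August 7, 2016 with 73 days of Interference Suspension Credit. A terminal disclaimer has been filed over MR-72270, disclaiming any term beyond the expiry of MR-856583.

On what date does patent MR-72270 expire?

Natural term of MR-72270:
  Base: filing + 19 years → 7 August 2035.
  Interference Suspension Credit: +73 days → 19 October 2035.
Expiry of referenced patent MR-856583:
  Base: filing + 19 years → 14 May 2035.
Terminal disclaimer: MR-72270 expires on the earlier of 19 October 2035 and 14 May 2035.

2035-05-14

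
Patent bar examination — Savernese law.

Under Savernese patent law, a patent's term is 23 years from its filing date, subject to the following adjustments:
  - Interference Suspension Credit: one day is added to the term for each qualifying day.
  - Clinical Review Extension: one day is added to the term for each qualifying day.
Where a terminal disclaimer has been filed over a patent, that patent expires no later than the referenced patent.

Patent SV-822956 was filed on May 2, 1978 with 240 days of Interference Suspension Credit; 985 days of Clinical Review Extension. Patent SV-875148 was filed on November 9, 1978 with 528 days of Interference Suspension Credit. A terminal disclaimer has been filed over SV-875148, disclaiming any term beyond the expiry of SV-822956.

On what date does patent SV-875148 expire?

April 21, 2003

Natural term of SV-875148:
  Base: filing + 23 years → 9 November 2001.
  Interference Suspension Credit: +528 days → 21 April 2003.
Expiry of referenced patent SV-822956:
  Base: filing + 23 years → 2 May 2001.
  Interference Suspension Credit: +240 days → 28 December 2001.
  Clinical Review Extension: +985 days → 8 September 2004.
Terminal disclaimer: SV-875148 expires on the earlier of 21 April 2003 and 8 September 2004.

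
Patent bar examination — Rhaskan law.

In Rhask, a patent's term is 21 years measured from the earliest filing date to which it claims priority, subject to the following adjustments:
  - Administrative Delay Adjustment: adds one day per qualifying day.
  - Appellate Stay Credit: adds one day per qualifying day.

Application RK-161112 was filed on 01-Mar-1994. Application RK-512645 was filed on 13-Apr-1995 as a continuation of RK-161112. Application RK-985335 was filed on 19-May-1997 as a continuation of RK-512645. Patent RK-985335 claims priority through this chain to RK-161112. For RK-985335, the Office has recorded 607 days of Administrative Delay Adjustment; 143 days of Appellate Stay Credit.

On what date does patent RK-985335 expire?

March 20, 2017

Earliest priority filing: 1 March 1994.
Base term: 1 March 1994 + 21 years → 1 March 2015.
Administrative Delay Adjustment: +607 days → 28 October 2016.
Appellate Stay Credit: +143 days → 20 March 2017.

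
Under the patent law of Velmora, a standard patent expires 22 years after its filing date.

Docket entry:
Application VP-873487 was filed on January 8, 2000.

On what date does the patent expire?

Filing date + 22 years → 8 January 2022.

2022-01-08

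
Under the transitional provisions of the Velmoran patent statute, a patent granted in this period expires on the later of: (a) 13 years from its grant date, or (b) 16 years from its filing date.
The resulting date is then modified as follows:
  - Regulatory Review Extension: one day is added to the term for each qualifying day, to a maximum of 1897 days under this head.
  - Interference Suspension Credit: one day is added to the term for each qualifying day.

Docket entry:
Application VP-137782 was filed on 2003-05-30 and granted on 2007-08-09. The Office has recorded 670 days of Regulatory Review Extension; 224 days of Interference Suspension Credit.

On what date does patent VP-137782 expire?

(a) grant + 13 years → 9 August 2020.
(b) filing + 16 years → 30 May 2019.
Later of the two: 9 August 2020.
Regulatory Review Extension: 670 days (within the 1897-day cap) → +670 days → 10 June 2022.
Interference Suspension Credit: +224 days → 20 January 2023.

January 20, 2023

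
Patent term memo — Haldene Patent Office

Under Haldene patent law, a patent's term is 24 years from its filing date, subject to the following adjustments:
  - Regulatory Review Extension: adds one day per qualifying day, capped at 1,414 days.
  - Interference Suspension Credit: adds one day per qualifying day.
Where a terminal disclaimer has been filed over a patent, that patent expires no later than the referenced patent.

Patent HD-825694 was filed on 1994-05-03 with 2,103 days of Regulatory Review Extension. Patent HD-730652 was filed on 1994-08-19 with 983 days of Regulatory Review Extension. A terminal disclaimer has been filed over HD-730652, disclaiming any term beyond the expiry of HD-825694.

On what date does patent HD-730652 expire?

2021-04-28

Natural term of HD-730652:
  Base: filing + 24 years → 19 August 2018.
  Regulatory Review Extension: 983 days (within the 1414-day cap) → +983 days → 28 April 2021.
Expiry of referenced patent HD-825694:
  Base: filing + 24 years → 3 May 2018.
  Regulatory Review Extension: 2103 days claimed exceeds the 1414-day cap, so +1414 days → 17 March 2022.
Terminal disclaimer: HD-730652 expires on the earlier of 28 April 2021 and 17 March 2022.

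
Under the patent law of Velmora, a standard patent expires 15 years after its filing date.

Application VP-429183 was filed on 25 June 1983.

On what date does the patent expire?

Filing date + 15 years → 25 June 1998.

1998-06-25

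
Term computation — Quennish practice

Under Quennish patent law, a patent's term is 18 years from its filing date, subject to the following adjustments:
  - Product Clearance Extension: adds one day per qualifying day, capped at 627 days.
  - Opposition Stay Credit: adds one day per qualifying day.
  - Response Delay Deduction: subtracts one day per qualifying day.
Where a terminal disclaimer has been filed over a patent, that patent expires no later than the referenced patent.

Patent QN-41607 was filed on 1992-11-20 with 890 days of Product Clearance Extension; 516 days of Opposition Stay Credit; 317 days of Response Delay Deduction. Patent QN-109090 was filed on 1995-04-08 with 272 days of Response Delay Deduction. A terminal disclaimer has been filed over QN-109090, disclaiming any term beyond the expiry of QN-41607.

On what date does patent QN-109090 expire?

July 10, 2012

Natural term of QN-109090:
  Base: filing + 18 years → 8 April 2013.
  Response Delay Deduction: −272 days → 10 July 2012.
Expiry of referenced patent QN-41607:
  Base: filing + 18 years → 20 November 2010.
  Product Clearance Extension: 890 days claimed exceeds the 627-day cap, so +627 days → 8 August 2012.
  Opposition Stay Credit: +516 days → 6 January 2014.
  Response Delay Deduction: −317 days → 23 February 2013.
Terminal disclaimer: QN-109090 expires on the earlier of 10 July 2012 and 23 February 2013.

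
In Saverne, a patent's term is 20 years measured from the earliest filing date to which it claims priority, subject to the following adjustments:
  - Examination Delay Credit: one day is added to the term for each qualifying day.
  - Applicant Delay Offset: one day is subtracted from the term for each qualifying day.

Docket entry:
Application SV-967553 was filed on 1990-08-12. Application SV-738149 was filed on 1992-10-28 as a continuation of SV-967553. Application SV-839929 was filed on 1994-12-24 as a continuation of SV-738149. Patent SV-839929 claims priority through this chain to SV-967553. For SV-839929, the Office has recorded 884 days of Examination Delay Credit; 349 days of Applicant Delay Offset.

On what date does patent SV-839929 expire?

Earliest priority filing: 12 August 1990.
Base term: 12 August 1990 + 20 years → 12 August 2010.
Examination Delay Credit: +884 days → 12 January 2013.
Applicant Delay Offset: −349 days → 29 January 2012.

2012-01-29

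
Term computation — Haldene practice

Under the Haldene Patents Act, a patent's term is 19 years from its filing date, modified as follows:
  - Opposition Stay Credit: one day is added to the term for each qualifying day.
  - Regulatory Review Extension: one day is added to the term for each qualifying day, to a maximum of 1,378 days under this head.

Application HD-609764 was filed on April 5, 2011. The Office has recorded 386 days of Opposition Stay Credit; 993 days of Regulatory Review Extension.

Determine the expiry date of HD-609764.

Base term: filing date + 19 years → 5 April 2030.
Opposition Stay Credit: +386 days → 26 April 2031.
Regulatory Review Extension: 993 days (within the 1378-day cap) → +993 days → 13 January 2034.

January 13, 2034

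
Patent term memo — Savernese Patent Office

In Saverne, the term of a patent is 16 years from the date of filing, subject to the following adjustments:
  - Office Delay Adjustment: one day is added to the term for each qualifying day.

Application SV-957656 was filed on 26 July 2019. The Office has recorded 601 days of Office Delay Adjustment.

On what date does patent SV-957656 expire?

Base term: filing date + 16 years → 26 July 2035.
Office Delay Adjustment: +601 days → 18 March 2037.

March 18, 2037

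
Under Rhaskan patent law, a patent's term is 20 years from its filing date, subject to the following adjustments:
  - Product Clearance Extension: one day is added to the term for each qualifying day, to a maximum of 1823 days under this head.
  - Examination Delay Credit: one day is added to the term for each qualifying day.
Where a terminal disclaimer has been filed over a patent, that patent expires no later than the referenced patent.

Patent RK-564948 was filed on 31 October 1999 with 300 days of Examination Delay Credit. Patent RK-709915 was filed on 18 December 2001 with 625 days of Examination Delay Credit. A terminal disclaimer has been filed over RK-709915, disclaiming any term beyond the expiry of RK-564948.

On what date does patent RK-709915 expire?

August 26, 2020

Natural term of RK-709915:
  Base: filing + 20 years → 18 December 2021.
  Examination Delay Credit: +625 days → 4 September 2023.
Expiry of referenced patent RK-564948:
  Base: filing + 20 years → 31 October 2019.
  Examination Delay Credit: +300 days → 26 August 2020.
Terminal disclaimer: RK-709915 expires on the earlier of 4 September 2023 and 26 August 2020.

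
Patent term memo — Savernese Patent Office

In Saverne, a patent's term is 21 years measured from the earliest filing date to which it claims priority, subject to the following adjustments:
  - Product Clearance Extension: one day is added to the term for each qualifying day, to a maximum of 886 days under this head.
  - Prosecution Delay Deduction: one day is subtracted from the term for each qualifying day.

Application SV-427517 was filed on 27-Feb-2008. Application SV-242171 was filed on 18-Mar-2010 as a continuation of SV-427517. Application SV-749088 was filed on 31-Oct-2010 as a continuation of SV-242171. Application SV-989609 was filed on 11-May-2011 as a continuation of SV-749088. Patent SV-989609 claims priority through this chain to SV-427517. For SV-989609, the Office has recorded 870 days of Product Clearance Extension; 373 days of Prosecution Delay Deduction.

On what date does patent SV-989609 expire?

July 9, 2030

Earliest priority filing: 27 February 2008.
Base term: 27 February 2008 + 21 years → 27 February 2029.
Product Clearance Extension: 870 days (within the 886-day cap) → +870 days → 17 July 2031.
Prosecution Delay Deduction: −373 days → 9 July 2030.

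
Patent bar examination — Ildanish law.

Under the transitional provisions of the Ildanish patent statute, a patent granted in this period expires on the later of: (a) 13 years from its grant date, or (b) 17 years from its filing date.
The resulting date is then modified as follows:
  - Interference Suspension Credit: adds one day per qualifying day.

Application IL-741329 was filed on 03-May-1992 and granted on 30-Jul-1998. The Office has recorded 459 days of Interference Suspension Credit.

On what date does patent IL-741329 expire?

(a) grant + 13 years → 30 July 2011.
(b) filing + 17 years → 3 May 2009.
Later of the two: 30 July 2011.
Interference Suspension Credit: +459 days → 31 October 2012.

October 31, 2012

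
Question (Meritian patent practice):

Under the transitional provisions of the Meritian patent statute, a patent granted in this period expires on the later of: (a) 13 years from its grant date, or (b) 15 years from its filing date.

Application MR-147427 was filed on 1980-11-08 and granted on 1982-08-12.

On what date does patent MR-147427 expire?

(a) grant + 13 years → 12 August 1995.
(b) filing + 15 years → 8 November 1995.
Later of the two: 8 November 1995.

1995-11-08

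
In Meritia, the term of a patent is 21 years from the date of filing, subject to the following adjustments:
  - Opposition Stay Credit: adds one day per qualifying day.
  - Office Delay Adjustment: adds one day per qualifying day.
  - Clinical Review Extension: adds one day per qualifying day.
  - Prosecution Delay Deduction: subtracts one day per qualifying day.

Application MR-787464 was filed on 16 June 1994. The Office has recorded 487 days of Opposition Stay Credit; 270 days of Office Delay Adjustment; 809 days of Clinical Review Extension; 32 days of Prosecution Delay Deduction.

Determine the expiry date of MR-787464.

2019-08-28

Base term: filing date + 21 years → 16 June 2015.
Opposition Stay Credit: +487 days → 15 October 2016.
Office Delay Adjustment: +270 days → 12 July 2017.
Clinical Review Extension: +809 days → 29 September 2019.
Prosecution Delay Deduction: −32 days → 28 August 2019.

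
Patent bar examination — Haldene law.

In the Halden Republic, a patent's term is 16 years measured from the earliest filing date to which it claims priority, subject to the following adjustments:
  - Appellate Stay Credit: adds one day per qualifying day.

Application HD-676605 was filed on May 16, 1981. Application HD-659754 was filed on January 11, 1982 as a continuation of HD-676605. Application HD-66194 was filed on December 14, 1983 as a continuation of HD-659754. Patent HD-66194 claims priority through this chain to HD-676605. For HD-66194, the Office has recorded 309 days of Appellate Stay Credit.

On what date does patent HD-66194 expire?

Earliest priority filing: 16 May 1981.
Base term: 16 May 1981 + 16 years → 16 May 1997.
Appellate Stay Credit: +309 days → 21 March 1998.

1998-03-21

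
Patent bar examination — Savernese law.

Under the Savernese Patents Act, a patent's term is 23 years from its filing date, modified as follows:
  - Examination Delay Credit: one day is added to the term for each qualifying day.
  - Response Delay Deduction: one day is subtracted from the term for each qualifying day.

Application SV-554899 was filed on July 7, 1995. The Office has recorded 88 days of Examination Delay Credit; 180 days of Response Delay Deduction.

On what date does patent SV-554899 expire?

April 6, 2018

Base term: filing date + 23 years → 7 July 2018.
Examination Delay Credit: +88 days → 3 October 2018.
Response Delay Deduction: −180 days → 6 April 2018.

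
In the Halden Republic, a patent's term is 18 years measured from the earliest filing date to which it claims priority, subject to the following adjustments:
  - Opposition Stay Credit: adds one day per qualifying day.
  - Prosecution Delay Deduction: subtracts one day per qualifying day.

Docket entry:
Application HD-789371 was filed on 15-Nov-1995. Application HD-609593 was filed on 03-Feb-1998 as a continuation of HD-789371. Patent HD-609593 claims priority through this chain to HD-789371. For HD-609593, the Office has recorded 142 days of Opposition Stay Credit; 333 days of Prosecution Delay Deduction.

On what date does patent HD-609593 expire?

2013-05-08

Earliest priority filing: 15 November 1995.
Base term: 15 November 1995 + 18 years → 15 November 2013.
Opposition Stay Credit: +142 days → 6 April 2014.
Prosecution Delay Deduction: −333 days → 8 May 2013.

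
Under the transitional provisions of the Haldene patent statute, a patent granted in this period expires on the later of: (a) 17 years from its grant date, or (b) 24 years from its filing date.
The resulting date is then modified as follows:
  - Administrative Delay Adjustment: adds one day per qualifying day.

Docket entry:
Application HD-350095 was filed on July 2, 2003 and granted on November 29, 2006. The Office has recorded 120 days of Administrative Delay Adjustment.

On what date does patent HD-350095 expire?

(a) grant + 17 years → 29 November 2023.
(b) filing + 24 years → 2 July 2027.
Later of the two: 2 July 2027.
Administrative Delay Adjustment: +120 days → 30 October 2027.

October 30, 2027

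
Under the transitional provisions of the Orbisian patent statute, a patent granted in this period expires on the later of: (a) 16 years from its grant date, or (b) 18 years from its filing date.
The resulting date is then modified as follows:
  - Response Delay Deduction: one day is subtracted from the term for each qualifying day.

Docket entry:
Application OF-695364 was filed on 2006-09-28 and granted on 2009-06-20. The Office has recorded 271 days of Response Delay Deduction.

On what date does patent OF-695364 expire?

(a) grant + 16 years → 20 June 2025.
(b) filing + 18 years → 28 September 2024.
Later of the two: 20 June 2025.
Response Delay Deduction: −271 days → 22 September 2024.

2024-09-22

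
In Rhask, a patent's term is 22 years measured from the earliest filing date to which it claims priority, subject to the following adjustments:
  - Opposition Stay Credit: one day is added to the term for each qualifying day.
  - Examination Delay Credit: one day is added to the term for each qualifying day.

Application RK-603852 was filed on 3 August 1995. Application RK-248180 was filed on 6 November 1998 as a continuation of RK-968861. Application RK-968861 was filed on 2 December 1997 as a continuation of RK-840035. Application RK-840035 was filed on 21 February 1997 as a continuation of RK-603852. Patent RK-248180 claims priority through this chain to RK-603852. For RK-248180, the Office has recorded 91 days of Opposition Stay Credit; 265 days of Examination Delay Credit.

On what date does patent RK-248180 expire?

2018-07-25

Earliest priority filing: 3 August 1995.
Base term: 3 August 1995 + 22 years → 3 August 2017.
Opposition Stay Credit: +91 days → 2 November 2017.
Examination Delay Credit: +265 days → 25 July 2018.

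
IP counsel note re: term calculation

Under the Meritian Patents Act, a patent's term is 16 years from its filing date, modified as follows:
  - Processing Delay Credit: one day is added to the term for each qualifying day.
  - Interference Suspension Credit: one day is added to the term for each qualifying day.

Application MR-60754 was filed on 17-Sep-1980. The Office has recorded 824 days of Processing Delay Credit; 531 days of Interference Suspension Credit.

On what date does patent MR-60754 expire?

2000-06-03

Base term: filing date + 16 years → 17 September 1996.
Processing Delay Credit: +824 days → 20 December 1998.
Interference Suspension Credit: +531 days → 3 June 2000.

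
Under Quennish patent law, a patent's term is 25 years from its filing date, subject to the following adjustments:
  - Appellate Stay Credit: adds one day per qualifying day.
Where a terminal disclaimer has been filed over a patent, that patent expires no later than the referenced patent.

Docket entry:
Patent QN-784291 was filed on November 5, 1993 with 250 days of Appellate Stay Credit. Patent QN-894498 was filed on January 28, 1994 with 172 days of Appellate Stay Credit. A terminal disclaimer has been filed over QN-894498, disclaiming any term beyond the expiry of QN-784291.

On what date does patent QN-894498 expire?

Natural term of QN-894498:
  Base: filing + 25 years → 28 January 2019.
  Appellate Stay Credit: +172 days → 19 July 2019.
Expiry of referenced patent QN-784291:
  Base: filing + 25 years → 5 November 2018.
  Appellate Stay Credit: +250 days → 13 July 2019.
Terminal disclaimer: QN-894498 expires on the earlier of 19 July 2019 and 13 July 2019.

July 13, 2019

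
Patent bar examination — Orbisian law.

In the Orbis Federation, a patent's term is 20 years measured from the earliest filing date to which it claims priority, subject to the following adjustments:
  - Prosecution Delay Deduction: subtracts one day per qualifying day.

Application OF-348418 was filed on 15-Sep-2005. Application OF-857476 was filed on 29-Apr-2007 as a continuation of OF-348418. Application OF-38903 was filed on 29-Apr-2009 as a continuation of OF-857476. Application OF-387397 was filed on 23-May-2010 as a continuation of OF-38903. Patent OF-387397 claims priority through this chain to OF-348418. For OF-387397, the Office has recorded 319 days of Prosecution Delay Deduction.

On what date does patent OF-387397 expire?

2024-10-31

Earliest priority filing: 15 September 2005.
Base term: 15 September 2005 + 20 years → 15 September 2025.
Prosecution Delay Deduction: −319 days → 31 October 2024.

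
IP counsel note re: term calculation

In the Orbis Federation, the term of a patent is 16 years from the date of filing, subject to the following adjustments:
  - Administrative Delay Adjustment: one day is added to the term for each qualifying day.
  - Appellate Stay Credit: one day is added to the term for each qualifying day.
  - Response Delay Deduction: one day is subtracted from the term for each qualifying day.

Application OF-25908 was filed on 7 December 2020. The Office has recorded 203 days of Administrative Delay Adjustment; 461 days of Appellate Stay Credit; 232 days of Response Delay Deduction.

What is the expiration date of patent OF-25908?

Base term: filing date + 16 years → 7 December 2036.
Administrative Delay Adjustment: +203 days → 28 June 2037.
Appellate Stay Credit: +461 days → 2 October 2038.
Response Delay Deduction: −232 days → 12 February 2038.

February 12, 2038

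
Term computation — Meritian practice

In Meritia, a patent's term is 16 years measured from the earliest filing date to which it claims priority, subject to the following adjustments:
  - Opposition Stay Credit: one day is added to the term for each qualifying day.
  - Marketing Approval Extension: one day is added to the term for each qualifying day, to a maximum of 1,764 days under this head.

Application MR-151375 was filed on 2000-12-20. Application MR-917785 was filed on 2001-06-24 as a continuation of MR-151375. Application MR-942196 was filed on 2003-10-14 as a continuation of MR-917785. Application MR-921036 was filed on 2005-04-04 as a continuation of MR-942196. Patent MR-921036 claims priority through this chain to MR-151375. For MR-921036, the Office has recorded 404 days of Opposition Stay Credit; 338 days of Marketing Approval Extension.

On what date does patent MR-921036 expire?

January 1, 2019

Earliest priority filing: 20 December 2000.
Base term: 20 December 2000 + 16 years → 20 December 2016.
Opposition Stay Credit: +404 days → 28 January 2018.
Marketing Approval Extension: 338 days (within the 1764-day cap) → +338 days → 1 January 2019.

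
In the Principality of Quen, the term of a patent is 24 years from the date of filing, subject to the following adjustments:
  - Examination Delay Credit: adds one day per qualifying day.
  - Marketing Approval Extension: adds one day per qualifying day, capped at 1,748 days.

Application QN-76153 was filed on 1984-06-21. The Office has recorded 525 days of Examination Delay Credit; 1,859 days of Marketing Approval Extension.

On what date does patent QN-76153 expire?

2014-09-11

Base term: filing date + 24 years → 21 June 2008.
Examination Delay Credit: +525 days → 28 November 2009.
Marketing Approval Extension: 1859 days claimed exceeds the 1748-day cap, so +1748 days → 11 September 2014.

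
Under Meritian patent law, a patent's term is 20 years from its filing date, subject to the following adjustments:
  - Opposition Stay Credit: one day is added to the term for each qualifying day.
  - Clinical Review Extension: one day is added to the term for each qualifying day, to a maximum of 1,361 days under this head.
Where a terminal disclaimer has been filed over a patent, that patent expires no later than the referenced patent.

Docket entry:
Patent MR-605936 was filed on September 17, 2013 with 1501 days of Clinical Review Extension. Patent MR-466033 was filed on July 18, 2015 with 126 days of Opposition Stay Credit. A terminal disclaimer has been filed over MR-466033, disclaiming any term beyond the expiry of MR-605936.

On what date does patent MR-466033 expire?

November 21, 2035

Natural term of MR-466033:
  Base: filing + 20 years → 18 July 2035.
  Opposition Stay Credit: +126 days → 21 November 2035.
Expiry of referenced patent MR-605936:
  Base: filing + 20 years → 17 September 2033.
  Clinical Review Extension: 1501 days claimed exceeds the 1361-day cap, so +1361 days → 9 June 2037.
Terminal disclaimer: MR-466033 expires on the earlier of 21 November 2035 and 9 June 2037.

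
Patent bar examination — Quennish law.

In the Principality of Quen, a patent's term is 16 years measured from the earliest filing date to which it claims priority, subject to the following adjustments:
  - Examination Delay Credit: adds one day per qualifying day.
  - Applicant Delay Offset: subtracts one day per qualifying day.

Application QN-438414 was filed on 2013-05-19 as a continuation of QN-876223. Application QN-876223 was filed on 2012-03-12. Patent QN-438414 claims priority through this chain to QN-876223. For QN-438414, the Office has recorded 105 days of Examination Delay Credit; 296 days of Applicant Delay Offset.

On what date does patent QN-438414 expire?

September 3, 2027

Earliest priority filing: 12 March 2012.
Base term: 12 March 2012 + 16 years → 12 March 2028.
Examination Delay Credit: +105 days → 25 June 2028.
Applicant Delay Offset: −296 days → 3 September 2027.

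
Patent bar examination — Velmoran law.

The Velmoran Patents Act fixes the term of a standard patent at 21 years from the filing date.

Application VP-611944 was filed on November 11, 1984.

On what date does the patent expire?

Filing date + 21 years → 11 November 2005.

2005-11-11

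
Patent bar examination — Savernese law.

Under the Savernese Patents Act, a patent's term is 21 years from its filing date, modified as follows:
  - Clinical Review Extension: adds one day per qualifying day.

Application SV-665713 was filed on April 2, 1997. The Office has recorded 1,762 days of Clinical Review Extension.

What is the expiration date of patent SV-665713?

Base term: filing date + 21 years → 2 April 2018.
Clinical Review Extension: +1762 days → 28 January 2023.

January 28, 2023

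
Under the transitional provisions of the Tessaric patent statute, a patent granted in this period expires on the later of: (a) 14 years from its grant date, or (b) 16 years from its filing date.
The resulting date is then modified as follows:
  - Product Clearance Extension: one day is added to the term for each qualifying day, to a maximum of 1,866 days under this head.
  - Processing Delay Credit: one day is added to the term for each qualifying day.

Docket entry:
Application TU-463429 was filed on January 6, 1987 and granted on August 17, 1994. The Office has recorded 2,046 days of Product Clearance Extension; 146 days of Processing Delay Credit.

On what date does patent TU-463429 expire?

(a) grant + 14 years → 17 August 2008.
(b) filing + 16 years → 6 January 2003.
Later of the two: 17 August 2008.
Product Clearance Extension: 2046 days claimed exceeds the 1866-day cap, so +1866 days → 26 September 2013.
Processing Delay Credit: +146 days → 19 February 2014.

2014-02-19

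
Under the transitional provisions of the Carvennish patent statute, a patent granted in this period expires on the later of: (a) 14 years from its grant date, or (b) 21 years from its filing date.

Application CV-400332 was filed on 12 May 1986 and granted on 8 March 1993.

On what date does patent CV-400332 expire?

(a) grant + 14 years → 8 March 2007.
(b) filing + 21 years → 12 May 2007.
Later of the two: 12 May 2007.

2007-05-12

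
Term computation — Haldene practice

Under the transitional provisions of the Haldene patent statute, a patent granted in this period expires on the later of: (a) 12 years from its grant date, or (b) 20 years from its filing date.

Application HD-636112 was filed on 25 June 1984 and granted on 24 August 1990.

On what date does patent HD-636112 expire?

(a) grant + 12 years → 24 August 2002.
(b) filing + 20 years → 25 June 2004.
Later of the two: 25 June 2004.

2004-06-25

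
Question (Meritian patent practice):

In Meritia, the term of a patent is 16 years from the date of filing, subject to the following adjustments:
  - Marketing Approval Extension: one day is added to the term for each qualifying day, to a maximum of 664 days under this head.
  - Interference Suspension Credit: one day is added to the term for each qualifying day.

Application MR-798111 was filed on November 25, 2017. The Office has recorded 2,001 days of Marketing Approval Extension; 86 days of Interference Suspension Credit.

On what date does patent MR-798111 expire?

Base term: filing date + 16 years → 25 November 2033.
Marketing Approval Extension: 2001 days claimed exceeds the 664-day cap, so +664 days → 20 September 2035.
Interference Suspension Credit: +86 days → 15 December 2035.

December 15, 2035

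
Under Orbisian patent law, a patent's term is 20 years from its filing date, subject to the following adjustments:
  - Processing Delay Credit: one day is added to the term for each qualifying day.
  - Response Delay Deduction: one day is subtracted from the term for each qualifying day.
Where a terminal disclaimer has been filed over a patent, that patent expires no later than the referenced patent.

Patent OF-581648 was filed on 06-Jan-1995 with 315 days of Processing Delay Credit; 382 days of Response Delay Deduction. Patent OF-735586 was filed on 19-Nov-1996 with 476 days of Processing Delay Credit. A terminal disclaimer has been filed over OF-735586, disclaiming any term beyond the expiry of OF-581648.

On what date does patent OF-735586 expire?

2014-10-31

Natural term of OF-735586:
  Base: filing + 20 years → 19 November 2016.
  Processing Delay Credit: +476 days → 10 March 2018.
Expiry of referenced patent OF-581648:
  Base: filing + 20 years → 6 January 2015.
  Processing Delay Credit: +315 days → 17 November 2015.
  Response Delay Deduction: −382 days → 31 October 2014.
Terminal disclaimer: OF-735586 expires on the earlier of 10 March 2018 and 31 October 2014.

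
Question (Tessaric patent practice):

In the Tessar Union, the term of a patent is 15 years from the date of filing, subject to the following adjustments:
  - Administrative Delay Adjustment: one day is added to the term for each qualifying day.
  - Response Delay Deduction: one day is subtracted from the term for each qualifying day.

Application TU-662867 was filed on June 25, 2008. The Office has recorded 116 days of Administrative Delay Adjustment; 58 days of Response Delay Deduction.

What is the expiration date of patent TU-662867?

Base term: filing date + 15 years → 25 June 2023.
Administrative Delay Adjustment: +116 days → 19 October 2023.
Response Delay Deduction: −58 days → 22 August 2023.

August 22, 2023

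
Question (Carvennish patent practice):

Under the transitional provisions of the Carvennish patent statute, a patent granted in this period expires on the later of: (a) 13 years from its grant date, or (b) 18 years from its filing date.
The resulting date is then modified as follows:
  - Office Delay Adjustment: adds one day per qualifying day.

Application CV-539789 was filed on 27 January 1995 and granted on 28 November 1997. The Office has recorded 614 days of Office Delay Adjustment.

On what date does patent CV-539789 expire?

(a) grant + 13 years → 28 November 2010.
(b) filing + 18 years → 27 January 2013.
Later of the two: 27 January 2013.
Office Delay Adjustment: +614 days → 3 October 2014.

2014-10-03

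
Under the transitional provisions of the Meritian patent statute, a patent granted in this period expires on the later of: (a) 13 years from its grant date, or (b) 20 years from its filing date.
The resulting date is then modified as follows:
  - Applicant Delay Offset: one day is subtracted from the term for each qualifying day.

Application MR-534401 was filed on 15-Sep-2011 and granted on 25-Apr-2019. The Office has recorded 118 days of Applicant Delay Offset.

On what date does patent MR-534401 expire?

December 29, 2031

(a) grant + 13 years → 25 April 2032.
(b) filing + 20 years → 15 September 2031.
Later of the two: 25 April 2032.
Applicant Delay Offset: −118 days → 29 December 2031.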